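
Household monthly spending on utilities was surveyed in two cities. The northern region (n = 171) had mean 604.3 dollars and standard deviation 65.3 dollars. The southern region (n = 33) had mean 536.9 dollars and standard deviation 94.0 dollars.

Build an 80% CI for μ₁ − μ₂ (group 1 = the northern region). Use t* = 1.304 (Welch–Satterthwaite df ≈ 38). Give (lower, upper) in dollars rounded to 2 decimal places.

(45.09, 89.71)

Standard errors of each mean: 65.3/√171 = 4.9936 and 94.0/√33 = 16.3633.
SE(x̄₁ − x̄₂) = √(4.9936² + 16.3633²) = 17.1083 for independent samples with unequal variances.
With t* = 1.304, the margin is 1.304 × 17.1083 = 22.3092.
x̄₁ − x̄₂ = 604.3 − 536.9 = 67.4000; the interval is 67.4000 ± 22.3092 = (45.09, 89.71).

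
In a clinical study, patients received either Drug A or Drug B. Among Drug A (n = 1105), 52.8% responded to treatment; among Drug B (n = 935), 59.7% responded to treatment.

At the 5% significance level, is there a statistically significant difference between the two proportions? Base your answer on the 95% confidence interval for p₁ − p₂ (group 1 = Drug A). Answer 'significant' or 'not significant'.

significant

SE₁ = √(p̂₁(1−p̂₁)/n₁) = √(0.5280·0.4720/1105) = 0.01502; SE₂ = √(0.5970·0.4030/935) = 0.01604.
Independent samples: SE of the difference = √(SE₁² + SE₂²) = √(0.0002256004 + 0.0002572816) = 0.02197.
z* for 95% confidence is 1.960, so the margin of error is 1.960 × 0.02197 = 0.04306.
Point estimate p̂₁ − p̂₂ = 0.5280 − 0.5970 = -0.0690.
-0.0690 ± 0.04306 → (-0.11206, -0.02594).
The interval (-0.11206, -0.02594) does not contain 0, so the difference is significant.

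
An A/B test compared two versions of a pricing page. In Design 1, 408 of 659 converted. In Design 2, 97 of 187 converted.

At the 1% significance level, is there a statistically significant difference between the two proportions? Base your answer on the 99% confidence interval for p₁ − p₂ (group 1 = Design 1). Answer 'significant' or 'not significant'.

not significant

Sample proportions: 408/659 = 0.6191, 97/187 = 0.5187.
Each SE is √(p̂(1−p̂)/n): √(0.6191·0.3809/659) = 0.01892 and √(0.5187·0.4813/187) = 0.03654.
SE(p̂₁ − p̂₂) = √(SE₁² + SE₂²) = √(0.0003579664 + 0.0013351716) = 0.04115, since the two samples are independent.
At 99% confidence z* = 2.576; margin = 2.576 × 0.04115 = 0.10600.
The difference is 0.6191 − 0.5187 = 0.1004, so the interval is 0.1004 ± 0.10600 = (-0.00560, 0.20640).
The interval (-0.00560, 0.20640) contains 0, so the difference is not significant.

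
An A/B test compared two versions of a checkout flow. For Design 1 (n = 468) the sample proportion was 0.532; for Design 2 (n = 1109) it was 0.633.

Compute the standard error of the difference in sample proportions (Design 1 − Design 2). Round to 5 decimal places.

0.02723

The two standard errors are √(0.5320×0.4680/468) = 0.02307 and √(0.6330×0.3670/1109) = 0.01447.
Because the samples are independent, SE_diff = √(0.02307² + 0.01447²) = 0.02723.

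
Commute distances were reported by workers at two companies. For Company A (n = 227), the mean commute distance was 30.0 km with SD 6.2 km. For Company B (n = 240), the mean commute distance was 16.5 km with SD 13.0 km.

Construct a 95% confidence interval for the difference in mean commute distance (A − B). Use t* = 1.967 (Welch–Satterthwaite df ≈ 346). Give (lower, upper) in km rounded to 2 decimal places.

(11.66, 15.34)

SE₁ = s₁/√n₁ = 6.2/√227 = 0.4115; SE₂ = 13.0/√240 = 0.8391.
Independent samples, unequal variances: SE_diff = √(SE₁² + SE₂²) = √(0.16933225 + 0.70408881) = 0.9346.
t* = 1.967, so margin of error = 1.967 × 0.9346 = 1.8384.
Difference in means = 30.0 − 16.5 = 13.5000.
13.5000 ± 1.8384 → (11.66, 15.34).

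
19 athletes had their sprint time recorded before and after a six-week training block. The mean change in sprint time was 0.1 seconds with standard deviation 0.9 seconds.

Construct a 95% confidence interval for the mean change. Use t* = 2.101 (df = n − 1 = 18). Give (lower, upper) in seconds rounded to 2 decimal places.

(-0.33, 0.53)

This is a matched-pairs design, so SE = s_d/√n = 0.9/√19 = 0.2065.
Margin = 2.101 × 0.2065 = 0.4339; the interval is 0.1 ± 0.4339 = (-0.33, 0.53).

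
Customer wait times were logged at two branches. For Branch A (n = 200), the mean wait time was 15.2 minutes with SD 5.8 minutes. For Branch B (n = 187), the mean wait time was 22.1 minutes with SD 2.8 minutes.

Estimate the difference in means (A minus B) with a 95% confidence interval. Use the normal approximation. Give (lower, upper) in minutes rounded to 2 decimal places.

Per-group SEs: s₁/√n₁ = 5.8/√200 = 0.4101, s₂/√n₂ = 2.8/√187 = 0.2048.
Unpooled SE of the difference: √(0.16818201 + 0.04194304) = 0.4584.
Margin of error = z* · SE = 1.960 × 0.4584 = 0.8985.
x̄₁ − x̄₂ = 15.2 − 22.1 = -6.9000.
CI: -6.9000 ± 0.8985 = (-7.80, -6.00).

(-7.80, -6.00)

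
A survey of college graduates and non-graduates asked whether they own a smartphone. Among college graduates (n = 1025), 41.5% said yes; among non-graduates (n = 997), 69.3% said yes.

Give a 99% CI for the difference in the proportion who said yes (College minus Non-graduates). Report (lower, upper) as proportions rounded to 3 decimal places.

Each SE is √(p̂(1−p̂)/n): √(0.4150·0.5850/1025) = 0.01539 and √(0.6930·0.3070/997) = 0.01461.
SE(p̂₁ − p̂₂) = √(SE₁² + SE₂²) = √(0.0002368521 + 0.0002134521) = 0.02122, since the two samples are independent.
At 99% confidence z* = 2.576; margin = 2.576 × 0.02122 = 0.05466.
The difference is 0.4150 − 0.6930 = -0.2780, so the interval is -0.2780 ± 0.05466 = (-0.333, -0.223).

(-0.333, -0.223)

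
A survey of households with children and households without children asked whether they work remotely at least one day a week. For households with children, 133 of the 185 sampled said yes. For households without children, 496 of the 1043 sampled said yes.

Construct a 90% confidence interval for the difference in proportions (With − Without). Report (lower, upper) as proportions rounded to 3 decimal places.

(0.183, 0.303)

Sample proportions: 133/185 = 0.7189, 496/1043 = 0.4756.
Each SE is √(p̂(1−p̂)/n): √(0.7189·0.2811/185) = 0.03305 and √(0.4756·0.5244/1043) = 0.01546.
SE(p̂₁ − p̂₂) = √(SE₁² + SE₂²) = √(0.0010923025 + 0.0002390116) = 0.03649, since the two samples are independent.
At 90% confidence z* = 1.645; margin = 1.645 × 0.03649 = 0.06003.
The difference is 0.7189 − 0.4756 = 0.2433, so the interval is 0.2433 ± 0.06003 = (0.183, 0.303).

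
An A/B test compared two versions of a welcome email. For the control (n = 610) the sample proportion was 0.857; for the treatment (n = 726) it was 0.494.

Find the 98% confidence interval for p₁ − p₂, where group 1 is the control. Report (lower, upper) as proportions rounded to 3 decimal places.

(0.309, 0.417)

SE₁ = √(p̂₁(1−p̂₁)/n₁) = √(0.8570·0.1430/610) = 0.01417; SE₂ = √(0.4940·0.5060/726) = 0.01856.
Independent samples: SE of the difference = √(SE₁² + SE₂²) = √(0.0002007889 + 0.0003444736) = 0.02335.
z* for 98% confidence is 2.326, so the margin of error is 2.326 × 0.02335 = 0.05431.
Point estimate p̂₁ − p̂₂ = 0.8570 − 0.4940 = 0.3630.
0.3630 ± 0.05431 → (0.309, 0.417).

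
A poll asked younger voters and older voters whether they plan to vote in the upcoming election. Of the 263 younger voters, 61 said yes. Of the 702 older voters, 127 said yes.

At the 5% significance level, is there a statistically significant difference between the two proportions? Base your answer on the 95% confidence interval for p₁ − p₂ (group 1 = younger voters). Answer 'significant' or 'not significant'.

Sample proportions: 61/263 = 0.2319, 127/702 = 0.1809.
Each SE is √(p̂(1−p̂)/n): √(0.2319·0.7681/263) = 0.02602 and √(0.1809·0.8191/702) = 0.01453.
SE(p̂₁ − p̂₂) = √(SE₁² + SE₂²) = √(0.0006770404 + 0.0002111209) = 0.02980, since the two samples are independent.
At 95% confidence z* = 1.960; margin = 1.960 × 0.02980 = 0.05841.
The difference is 0.2319 − 0.1809 = 0.0510, so the interval is 0.0510 ± 0.05841 = (-0.00741, 0.10941).
The interval (-0.00741, 0.10941) contains 0, so the difference is not significant.

not significant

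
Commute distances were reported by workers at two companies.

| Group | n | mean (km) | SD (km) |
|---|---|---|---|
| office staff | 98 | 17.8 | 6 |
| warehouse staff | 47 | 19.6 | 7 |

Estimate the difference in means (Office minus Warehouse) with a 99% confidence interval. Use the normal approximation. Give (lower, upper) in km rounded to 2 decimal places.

(-4.86, 1.26)

SE₁ = s₁/√n₁ = 6/√98 = 0.6061; SE₂ = 7/√47 = 1.0211.
Independent samples, unequal variances: SE_diff = √(SE₁² + SE₂²) = √(0.36735721 + 1.04264521) = 1.1874.
z* = 2.576, so margin of error = 2.576 × 1.1874 = 3.0587.
Difference in means = 17.8 − 19.6 = -1.8000.
-1.8000 ± 3.0587 → (-4.86, 1.26).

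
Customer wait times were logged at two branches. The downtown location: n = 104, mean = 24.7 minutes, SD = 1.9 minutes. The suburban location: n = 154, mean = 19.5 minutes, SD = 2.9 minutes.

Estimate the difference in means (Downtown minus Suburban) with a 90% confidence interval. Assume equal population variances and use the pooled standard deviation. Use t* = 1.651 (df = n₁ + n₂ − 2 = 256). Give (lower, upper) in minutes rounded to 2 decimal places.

s_p = √[((n₁−1)s₁² + (n₂−1)s₂²)/(n₁+n₂−2)] = √[(103·1.9² + 153·2.9²)/256] = 2.5453.
SE = 2.5453·√(1/104 + 1/154) = 0.3231.
With t* = 1.651, margin = 1.651 × 0.3231 = 0.5334.
x̄₁ − x̄₂ = 24.7 − 19.5 = 5.2000; interval 5.2000 ± 0.5334 = (4.67, 5.73).

(4.67, 5.73)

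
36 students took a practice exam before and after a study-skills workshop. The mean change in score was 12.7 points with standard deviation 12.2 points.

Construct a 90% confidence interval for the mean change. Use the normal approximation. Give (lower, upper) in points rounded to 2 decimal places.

(9.36, 16.04)

This is a matched-pairs design, so SE = s_d/√n = 12.2/√36 = 2.0333.
Margin = 1.645 × 2.0333 = 3.3448; the interval is 12.7 ± 3.3448 = (9.36, 16.04).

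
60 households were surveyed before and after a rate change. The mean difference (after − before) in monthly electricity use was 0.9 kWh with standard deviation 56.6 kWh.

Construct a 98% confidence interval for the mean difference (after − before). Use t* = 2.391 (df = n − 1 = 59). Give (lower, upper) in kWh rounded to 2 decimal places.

(-16.57, 18.37)

This is a matched-pairs design, so SE = s_d/√n = 56.6/√60 = 7.3070.
Margin = 2.391 × 7.3070 = 17.4710; the interval is 0.9 ± 17.4710 = (-16.57, 18.37).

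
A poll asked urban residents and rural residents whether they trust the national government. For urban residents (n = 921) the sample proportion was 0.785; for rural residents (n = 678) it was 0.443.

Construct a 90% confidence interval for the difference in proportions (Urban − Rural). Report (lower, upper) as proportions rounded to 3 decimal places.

SE₁ = √(p̂₁(1−p̂₁)/n₁) = √(0.7850·0.2150/921) = 0.01354; SE₂ = √(0.4430·0.5570/678) = 0.01908.
Independent samples: SE of the difference = √(SE₁² + SE₂²) = √(0.0001833316 + 0.0003640464) = 0.02340.
z* for 90% confidence is 1.645, so the margin of error is 1.645 × 0.02340 = 0.03849.
Point estimate p̂₁ − p̂₂ = 0.7850 − 0.4430 = 0.3420.
0.3420 ± 0.03849 → (0.304, 0.380).

(0.304, 0.380)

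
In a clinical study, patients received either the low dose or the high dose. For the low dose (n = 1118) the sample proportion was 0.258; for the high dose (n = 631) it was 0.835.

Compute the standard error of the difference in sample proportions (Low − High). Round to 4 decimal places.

SE₁ = √(p̂₁(1−p̂₁)/n₁) = √(0.2580·0.7420/1118) = 0.01309; SE₂ = √(0.8350·0.1650/631) = 0.01478.
Independent samples: SE of the difference = √(SE₁² + SE₂²) = √(0.0001713481 + 0.0002184484) = 0.01974.

0.0197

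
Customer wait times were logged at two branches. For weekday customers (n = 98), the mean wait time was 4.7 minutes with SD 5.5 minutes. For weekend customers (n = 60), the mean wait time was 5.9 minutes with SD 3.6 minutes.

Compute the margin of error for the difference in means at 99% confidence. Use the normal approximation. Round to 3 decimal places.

1.866

Standard errors of each mean: 5.5/√98 = 0.5556 and 3.6/√60 = 0.4648.
SE(x̄₁ − x̄₂) = √(0.5556² + 0.4648²) = 0.7244 for independent samples with unequal variances.
With z* = 2.576, the margin is 2.576 × 0.7244 = 1.8661.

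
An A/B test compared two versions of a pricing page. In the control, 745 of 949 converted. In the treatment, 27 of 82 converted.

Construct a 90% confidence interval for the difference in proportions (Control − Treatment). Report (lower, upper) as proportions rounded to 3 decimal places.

p̂₁ = 745/949 = 0.7850 and p̂₂ = 27/82 = 0.3293.
SE₁ = √(p̂₁(1−p̂₁)/n₁) = √(0.7850·0.2150/949) = 0.01334; SE₂ = √(0.3293·0.6707/82) = 0.05190.
Independent samples: SE of the difference = √(SE₁² + SE₂²) = √(0.0001779556 + 0.00269361) = 0.05359.
z* for 90% confidence is 1.645, so the margin of error is 1.645 × 0.05359 = 0.08816.
Point estimate p̂₁ − p̂₂ = 0.7850 − 0.3293 = 0.4557.
0.4557 ± 0.08816 → (0.368, 0.544).

(0.368, 0.544)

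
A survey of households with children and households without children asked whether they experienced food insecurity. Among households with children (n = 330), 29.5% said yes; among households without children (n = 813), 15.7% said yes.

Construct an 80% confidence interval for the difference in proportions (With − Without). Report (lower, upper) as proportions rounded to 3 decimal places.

(0.102, 0.174)

SE₁ = √(p̂₁(1−p̂₁)/n₁) = √(0.2950·0.7050/330) = 0.02510; SE₂ = √(0.1570·0.8430/813) = 0.01276.
Independent samples: SE of the difference = √(SE₁² + SE₂²) = √(0.00063001 + 0.0001628176) = 0.02816.
z* for 80% confidence is 1.282, so the margin of error is 1.282 × 0.02816 = 0.03610.
Point estimate p̂₁ − p̂₂ = 0.2950 − 0.1570 = 0.1380.
0.1380 ± 0.03610 → (0.102, 0.174).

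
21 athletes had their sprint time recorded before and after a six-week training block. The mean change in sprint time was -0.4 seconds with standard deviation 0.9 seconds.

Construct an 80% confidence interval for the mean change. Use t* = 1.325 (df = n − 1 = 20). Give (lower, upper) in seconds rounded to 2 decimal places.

This is a matched-pairs design, so SE = s_d/√n = 0.9/√21 = 0.1964.
Margin = 1.325 × 0.1964 = 0.2602; the interval is -0.4 ± 0.2602 = (-0.66, -0.14).

(-0.66, -0.14)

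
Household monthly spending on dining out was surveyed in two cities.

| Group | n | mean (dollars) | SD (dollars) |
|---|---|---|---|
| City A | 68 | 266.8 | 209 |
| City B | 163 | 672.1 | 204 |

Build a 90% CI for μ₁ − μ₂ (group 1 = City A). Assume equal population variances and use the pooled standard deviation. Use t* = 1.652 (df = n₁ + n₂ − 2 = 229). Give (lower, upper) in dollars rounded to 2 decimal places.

s_p = √[((n₁−1)s₁² + (n₂−1)s₂²)/(n₁+n₂−2)] = √[(67·209² + 162·204²)/229] = 205.4755.
SE = 205.4755·√(1/68 + 1/163) = 29.6632.
With t* = 1.652, margin = 1.652 × 29.6632 = 49.0036.
x̄₁ − x̄₂ = 266.8 − 672.1 = -405.3000; interval -405.3000 ± 49.0036 = (-454.30, -356.30).

(-454.30, -356.30)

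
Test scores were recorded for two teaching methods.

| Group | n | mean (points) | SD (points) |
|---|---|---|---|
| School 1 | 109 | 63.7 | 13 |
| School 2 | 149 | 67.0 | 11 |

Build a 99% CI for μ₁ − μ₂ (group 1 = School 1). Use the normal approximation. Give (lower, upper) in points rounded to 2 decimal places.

Per-group SEs: s₁/√n₁ = 13/√109 = 1.2452, s₂/√n₂ = 11/√149 = 0.9012.
Unpooled SE of the difference: √(1.55052304 + 0.81216144) = 1.5371.
Margin of error = z* · SE = 2.576 × 1.5371 = 3.9596.
x̄₁ − x̄₂ = 63.7 − 67.0 = -3.3000.
CI: -3.3000 ± 3.9596 = (-7.26, 0.66).

(-7.26, 0.66)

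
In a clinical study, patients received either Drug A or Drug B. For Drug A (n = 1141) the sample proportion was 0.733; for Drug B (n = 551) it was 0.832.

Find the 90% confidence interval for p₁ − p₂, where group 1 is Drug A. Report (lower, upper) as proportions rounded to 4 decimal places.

Each SE is √(p̂(1−p̂)/n): √(0.7330·0.2670/1141) = 0.01310 and √(0.8320·0.1680/551) = 0.01593.
SE(p̂₁ − p̂₂) = √(SE₁² + SE₂²) = √(0.00017161 + 0.0002537649) = 0.02062, since the two samples are independent.
At 90% confidence z* = 1.645; margin = 1.645 × 0.02062 = 0.03392.
The difference is 0.7330 − 0.8320 = -0.0990, so the interval is -0.0990 ± 0.03392 = (-0.1329, -0.0651).

(-0.1329, -0.0651)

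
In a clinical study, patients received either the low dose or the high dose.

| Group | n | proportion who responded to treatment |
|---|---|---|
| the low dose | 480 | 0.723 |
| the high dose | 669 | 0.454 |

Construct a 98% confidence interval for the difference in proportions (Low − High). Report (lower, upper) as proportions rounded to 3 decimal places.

The two standard errors are √(0.7230×0.2770/480) = 0.02043 and √(0.4540×0.5460/669) = 0.01925.
Because the samples are independent, SE_diff = √(0.02043² + 0.01925²) = 0.02807.
Using z* = 2.326 for 98%, ME = 2.326 × 0.02807 = 0.06529.
p̂₁ − p̂₂ = 0.2690; interval 0.2690 ± 0.06529 gives (0.204, 0.334).

(0.204, 0.334)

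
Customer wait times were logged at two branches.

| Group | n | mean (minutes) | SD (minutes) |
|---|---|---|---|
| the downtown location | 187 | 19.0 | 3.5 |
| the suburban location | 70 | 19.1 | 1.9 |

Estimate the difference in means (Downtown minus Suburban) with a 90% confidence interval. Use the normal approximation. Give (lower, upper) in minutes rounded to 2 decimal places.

(-0.66, 0.46)

SE₁ = s₁/√n₁ = 3.5/√187 = 0.2559; SE₂ = 1.9/√70 = 0.2271.
Independent samples, unequal variances: SE_diff = √(SE₁² + SE₂²) = √(0.06548481 + 0.05157441) = 0.3421.
z* = 1.645, so margin of error = 1.645 × 0.3421 = 0.5628.
Difference in means = 19.0 − 19.1 = -0.1000.
-0.1000 ± 0.5628 → (-0.66, 0.46).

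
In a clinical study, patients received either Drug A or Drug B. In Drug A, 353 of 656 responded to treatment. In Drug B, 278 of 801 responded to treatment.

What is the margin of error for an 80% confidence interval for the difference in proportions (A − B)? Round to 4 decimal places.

0.0330

Sample proportions: 353/656 = 0.5381, 278/801 = 0.3471.
Each SE is √(p̂(1−p̂)/n): √(0.5381·0.4619/656) = 0.01946 and √(0.3471·0.6529/801) = 0.01682.
SE(p̂₁ − p̂₂) = √(SE₁² + SE₂²) = √(0.0003786916 + 0.0002829124) = 0.02572, since the two samples are independent.
At 80% confidence z* = 1.282; margin = 1.282 × 0.02572 = 0.03297.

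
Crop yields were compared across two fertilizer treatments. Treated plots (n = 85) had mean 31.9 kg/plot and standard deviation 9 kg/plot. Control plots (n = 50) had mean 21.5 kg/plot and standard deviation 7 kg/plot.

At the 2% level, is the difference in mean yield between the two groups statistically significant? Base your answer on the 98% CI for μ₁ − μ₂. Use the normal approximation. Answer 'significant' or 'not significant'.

significant

Per-group SEs: s₁/√n₁ = 9/√85 = 0.9762, s₂/√n₂ = 7/√50 = 0.9899.
Unpooled SE of the difference: √(0.95296644 + 0.97990201) = 1.3903.
Margin of error = z* · SE = 2.326 × 1.3903 = 3.2338.
x̄₁ − x̄₂ = 31.9 − 21.5 = 10.4000.
CI: 10.4000 ± 3.2338 = (7.1662, 13.6338).
The interval (7.1662, 13.6338) does not contain 0, so the difference is significant.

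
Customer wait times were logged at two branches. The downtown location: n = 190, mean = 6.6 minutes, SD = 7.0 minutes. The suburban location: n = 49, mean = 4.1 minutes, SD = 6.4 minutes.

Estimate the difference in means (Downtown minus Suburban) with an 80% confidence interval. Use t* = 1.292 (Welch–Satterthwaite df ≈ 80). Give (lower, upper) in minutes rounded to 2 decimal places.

(1.15, 3.85)

SE₁ = s₁/√n₁ = 7.0/√190 = 0.5078; SE₂ = 6.4/√49 = 0.9143.
Independent samples, unequal variances: SE_diff = √(SE₁² + SE₂²) = √(0.25786084 + 0.83594449) = 1.0459.
t* = 1.292, so margin of error = 1.292 × 1.0459 = 1.3513.
Difference in means = 6.6 − 4.1 = 2.5000.
2.5000 ± 1.3513 → (1.15, 3.85).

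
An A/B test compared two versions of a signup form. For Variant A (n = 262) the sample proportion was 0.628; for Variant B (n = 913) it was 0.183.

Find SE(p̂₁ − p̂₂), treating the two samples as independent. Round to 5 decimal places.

SE₁ = √(p̂₁(1−p̂₁)/n₁) = √(0.6280·0.3720/262) = 0.02986; SE₂ = √(0.1830·0.8170/913) = 0.01280.
Independent samples: SE of the difference = √(SE₁² + SE₂²) = √(0.0008916196 + 0.00016384) = 0.03249.

0.03249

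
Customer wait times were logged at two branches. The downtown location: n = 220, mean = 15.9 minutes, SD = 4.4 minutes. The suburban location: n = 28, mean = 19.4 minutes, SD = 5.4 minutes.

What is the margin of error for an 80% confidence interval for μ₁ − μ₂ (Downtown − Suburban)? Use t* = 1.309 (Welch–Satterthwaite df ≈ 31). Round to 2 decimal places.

Per-group SEs: s₁/√n₁ = 4.4/√220 = 0.2966, s₂/√n₂ = 5.4/√28 = 1.0205.
Unpooled SE of the difference: √(0.08797156 + 1.04142025) = 1.0627.
Margin of error = t* · SE = 1.309 × 1.0627 = 1.3911.

1.39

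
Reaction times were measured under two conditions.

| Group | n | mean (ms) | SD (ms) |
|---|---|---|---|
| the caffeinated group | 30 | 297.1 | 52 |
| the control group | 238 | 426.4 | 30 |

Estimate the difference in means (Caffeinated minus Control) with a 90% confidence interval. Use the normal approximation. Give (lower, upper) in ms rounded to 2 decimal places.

Standard errors of each mean: 52/√30 = 9.4939 and 30/√238 = 1.9446.
SE(x̄₁ − x̄₂) = √(9.4939² + 1.9446²) = 9.6910 for independent samples with unequal variances.
With z* = 1.645, the margin is 1.645 × 9.6910 = 15.9417.
x̄₁ − x̄₂ = 297.1 − 426.4 = -129.3000; the interval is -129.3000 ± 15.9417 = (-145.24, -113.36).

(-145.24, -113.36)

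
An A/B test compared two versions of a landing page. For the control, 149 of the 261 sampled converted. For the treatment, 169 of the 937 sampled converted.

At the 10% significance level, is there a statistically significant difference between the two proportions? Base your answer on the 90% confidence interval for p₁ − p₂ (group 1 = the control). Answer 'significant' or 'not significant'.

p̂₁ = 149/261 = 0.5709 and p̂₂ = 169/937 = 0.1804.
SE₁ = √(p̂₁(1−p̂₁)/n₁) = √(0.5709·0.4291/261) = 0.03064; SE₂ = √(0.1804·0.8196/937) = 0.01256.
Independent samples: SE of the difference = √(SE₁² + SE₂²) = √(0.0009388096 + 0.0001577536) = 0.03311.
z* for 90% confidence is 1.645, so the margin of error is 1.645 × 0.03311 = 0.05447.
Point estimate p̂₁ − p̂₂ = 0.5709 − 0.1804 = 0.3905.
0.3905 ± 0.05447 → (0.33603, 0.44497).
The interval (0.33603, 0.44497) does not contain 0, so the difference is significant.

significant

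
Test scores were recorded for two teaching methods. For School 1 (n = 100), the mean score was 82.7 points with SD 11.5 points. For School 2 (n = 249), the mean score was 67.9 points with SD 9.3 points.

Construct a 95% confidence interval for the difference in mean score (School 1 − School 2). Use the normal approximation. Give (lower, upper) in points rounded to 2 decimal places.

(12.27, 17.33)

Per-group SEs: s₁/√n₁ = 11.5/√100 = 1.1500, s₂/√n₂ = 9.3/√249 = 0.5894.
Unpooled SE of the difference: √(1.3225 + 0.34739236) = 1.2922.
Margin of error = z* · SE = 1.960 × 1.2922 = 2.5327.
x̄₁ − x̄₂ = 82.7 − 67.9 = 14.8000.
CI: 14.8000 ± 2.5327 = (12.27, 17.33).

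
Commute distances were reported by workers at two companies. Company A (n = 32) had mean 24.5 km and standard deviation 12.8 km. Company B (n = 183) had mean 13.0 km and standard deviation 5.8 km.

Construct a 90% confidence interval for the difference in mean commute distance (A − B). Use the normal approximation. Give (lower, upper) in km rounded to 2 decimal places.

Standard errors of each mean: 12.8/√32 = 2.2627 and 5.8/√183 = 0.4287.
SE(x̄₁ − x̄₂) = √(2.2627² + 0.4287²) = 2.3030 for independent samples with unequal variances.
With z* = 1.645, the margin is 1.645 × 2.3030 = 3.7884.
x̄₁ − x̄₂ = 24.5 − 13.0 = 11.5000; the interval is 11.5000 ± 3.7884 = (7.71, 15.29).

(7.71, 15.29)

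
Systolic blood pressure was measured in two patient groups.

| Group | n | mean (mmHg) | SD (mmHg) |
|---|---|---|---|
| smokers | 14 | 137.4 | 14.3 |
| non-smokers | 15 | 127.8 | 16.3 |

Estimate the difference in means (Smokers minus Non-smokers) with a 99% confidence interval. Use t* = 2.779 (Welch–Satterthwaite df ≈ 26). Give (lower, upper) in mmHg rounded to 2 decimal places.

Standard errors of each mean: 14.3/√14 = 3.8218 and 16.3/√15 = 4.2086.
SE(x̄₁ − x̄₂) = √(3.8218² + 4.2086²) = 5.6849 for independent samples with unequal variances.
With t* = 2.779, the margin is 2.779 × 5.6849 = 15.7983.
x̄₁ − x̄₂ = 137.4 − 127.8 = 9.6000; the interval is 9.6000 ± 15.7983 = (-6.20, 25.40).

(-6.20, 25.40)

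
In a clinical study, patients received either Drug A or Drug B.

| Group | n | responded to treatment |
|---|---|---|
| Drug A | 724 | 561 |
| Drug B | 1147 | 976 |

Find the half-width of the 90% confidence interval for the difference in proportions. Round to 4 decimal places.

First, p̂₁ = 561/724 = 0.7749; p̂₂ = 976/1147 = 0.8509.
The two standard errors are √(0.7749×0.2251/724) = 0.01552 and √(0.8509×0.1491/1147) = 0.01052.
Because the samples are independent, SE_diff = √(0.01552² + 0.01052²) = 0.01875.
Using z* = 1.645 for 90%, ME = 1.645 × 0.01875 = 0.03084.

0.0308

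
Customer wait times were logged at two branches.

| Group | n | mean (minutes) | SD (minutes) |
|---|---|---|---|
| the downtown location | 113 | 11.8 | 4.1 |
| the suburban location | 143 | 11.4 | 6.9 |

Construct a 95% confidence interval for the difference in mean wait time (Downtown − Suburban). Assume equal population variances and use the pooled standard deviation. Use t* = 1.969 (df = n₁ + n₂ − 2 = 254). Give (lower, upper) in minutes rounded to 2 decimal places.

(-1.05, 1.85)

s_p = √[((n₁−1)s₁² + (n₂−1)s₂²)/(n₁+n₂−2)] = √[(112·4.1² + 142·6.9²)/254] = 5.8334.
SE = 5.8334·√(1/113 + 1/143) = 0.7342.
With t* = 1.969, margin = 1.969 × 0.7342 = 1.4456.
x̄₁ − x̄₂ = 11.8 − 11.4 = 0.4000; interval 0.4000 ± 1.4456 = (-1.05, 1.85).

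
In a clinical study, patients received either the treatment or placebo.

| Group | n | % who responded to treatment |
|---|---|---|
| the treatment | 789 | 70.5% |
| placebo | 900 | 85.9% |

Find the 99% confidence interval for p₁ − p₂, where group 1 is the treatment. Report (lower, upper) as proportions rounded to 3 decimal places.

(-0.205, -0.103)

SE₁ = √(p̂₁(1−p̂₁)/n₁) = √(0.7050·0.2950/789) = 0.01624; SE₂ = √(0.8590·0.1410/900) = 0.01160.
Independent samples: SE of the difference = √(SE₁² + SE₂²) = √(0.0002637376 + 0.00013456) = 0.01996.
z* for 99% confidence is 2.576, so the margin of error is 2.576 × 0.01996 = 0.05142.
Point estimate p̂₁ − p̂₂ = 0.7050 − 0.8590 = -0.1540.
-0.1540 ± 0.05142 → (-0.205, -0.103).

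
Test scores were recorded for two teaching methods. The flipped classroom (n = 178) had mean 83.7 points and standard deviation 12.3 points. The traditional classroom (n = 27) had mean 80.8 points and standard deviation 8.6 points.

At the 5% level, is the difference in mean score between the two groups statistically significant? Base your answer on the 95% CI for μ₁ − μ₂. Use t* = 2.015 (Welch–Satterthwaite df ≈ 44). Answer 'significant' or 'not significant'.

not significant

SE₁ = s₁/√n₁ = 12.3/√178 = 0.9219; SE₂ = 8.6/√27 = 1.6551.
Independent samples, unequal variances: SE_diff = √(SE₁² + SE₂²) = √(0.84989961 + 2.73935601) = 1.8945.
t* = 2.015, so margin of error = 2.015 × 1.8945 = 3.8174.
Difference in means = 83.7 − 80.8 = 2.9000.
2.9000 ± 3.8174 → (-0.9174, 6.7174).
The interval (-0.9174, 6.7174) contains 0, so the difference is not significant.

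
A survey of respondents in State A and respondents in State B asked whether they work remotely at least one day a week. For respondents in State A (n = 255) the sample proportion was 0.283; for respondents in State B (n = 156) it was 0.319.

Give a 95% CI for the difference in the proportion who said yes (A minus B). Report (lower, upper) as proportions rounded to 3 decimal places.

(-0.128, 0.056)

SE₁ = √(p̂₁(1−p̂₁)/n₁) = √(0.2830·0.7170/255) = 0.02821; SE₂ = √(0.3190·0.6810/156) = 0.03732.
Independent samples: SE of the difference = √(SE₁² + SE₂²) = √(0.0007958041 + 0.0013927824) = 0.04678.
z* for 95% confidence is 1.960, so the margin of error is 1.960 × 0.04678 = 0.09169.
Point estimate p̂₁ − p̂₂ = 0.2830 − 0.3190 = -0.0360.
-0.0360 ± 0.09169 → (-0.128, 0.056).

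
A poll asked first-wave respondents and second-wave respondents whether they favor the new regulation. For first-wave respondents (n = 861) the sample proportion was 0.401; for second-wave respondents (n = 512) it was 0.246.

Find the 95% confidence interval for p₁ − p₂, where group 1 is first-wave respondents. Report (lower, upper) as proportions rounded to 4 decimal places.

(0.1054, 0.2046)

Each SE is √(p̂(1−p̂)/n): √(0.4010·0.5990/861) = 0.01670 and √(0.2460·0.7540/512) = 0.01903.
SE(p̂₁ − p̂₂) = √(SE₁² + SE₂²) = √(0.00027889 + 0.0003621409) = 0.02532, since the two samples are independent.
At 95% confidence z* = 1.960; margin = 1.960 × 0.02532 = 0.04963.
The difference is 0.4010 − 0.2460 = 0.1550, so the interval is 0.1550 ± 0.04963 = (0.1054, 0.2046).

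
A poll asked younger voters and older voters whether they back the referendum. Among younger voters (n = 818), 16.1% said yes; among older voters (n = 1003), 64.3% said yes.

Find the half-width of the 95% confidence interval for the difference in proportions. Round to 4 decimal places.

The two standard errors are √(0.1610×0.8390/818) = 0.01285 and √(0.6430×0.3570/1003) = 0.01513.
Because the samples are independent, SE_diff = √(0.01285² + 0.01513²) = 0.01985.
Using z* = 1.960 for 95%, ME = 1.960 × 0.01985 = 0.03891.

0.0389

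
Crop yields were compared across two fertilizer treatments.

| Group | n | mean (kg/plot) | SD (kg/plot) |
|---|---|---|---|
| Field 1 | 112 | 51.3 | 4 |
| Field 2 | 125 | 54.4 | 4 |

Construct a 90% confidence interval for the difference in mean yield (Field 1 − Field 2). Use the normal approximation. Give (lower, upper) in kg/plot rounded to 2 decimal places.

SE₁ = s₁/√n₁ = 4/√112 = 0.3780; SE₂ = 4/√125 = 0.3578.
Independent samples, unequal variances: SE_diff = √(SE₁² + SE₂²) = √(0.142884 + 0.12802084) = 0.5205.
z* = 1.645, so margin of error = 1.645 × 0.5205 = 0.8562.
Difference in means = 51.3 − 54.4 = -3.1000.
-3.1000 ± 0.8562 → (-3.96, -2.24).

(-3.96, -2.24)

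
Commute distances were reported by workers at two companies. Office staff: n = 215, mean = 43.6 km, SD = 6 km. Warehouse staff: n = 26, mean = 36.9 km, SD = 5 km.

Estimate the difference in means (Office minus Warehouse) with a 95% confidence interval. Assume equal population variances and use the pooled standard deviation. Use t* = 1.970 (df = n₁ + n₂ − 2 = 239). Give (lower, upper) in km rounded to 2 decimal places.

Pooled variance s_p² = [214·6² + 25·5²] / (215+26−2) = 34.8494, so s_p = 5.9033.
SE_diff = s_p·√(1/n₁ + 1/n₂) = 5.9033·√(1/215 + 1/26) = 1.2257.
t* = 1.970; margin = 1.970 × 1.2257 = 2.4146.
Difference = 43.6 − 36.9 = 6.7000.
6.7000 ± 2.4146 → (4.29, 9.11).

(4.29, 9.11)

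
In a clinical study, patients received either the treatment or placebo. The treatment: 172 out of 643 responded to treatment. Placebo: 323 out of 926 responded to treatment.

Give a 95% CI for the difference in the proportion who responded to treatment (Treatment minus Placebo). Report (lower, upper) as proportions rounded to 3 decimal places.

p̂₁ = 172/643 = 0.2675 and p̂₂ = 323/926 = 0.3488.
SE₁ = √(p̂₁(1−p̂₁)/n₁) = √(0.2675·0.7325/643) = 0.01746; SE₂ = √(0.3488·0.6512/926) = 0.01566.
Independent samples: SE of the difference = √(SE₁² + SE₂²) = √(0.0003048516 + 0.0002452356) = 0.02345.
z* for 95% confidence is 1.960, so the margin of error is 1.960 × 0.02345 = 0.04596.
Point estimate p̂₁ − p̂₂ = 0.2675 − 0.3488 = -0.0813.
-0.0813 ± 0.04596 → (-0.127, -0.035).

(-0.127, -0.035)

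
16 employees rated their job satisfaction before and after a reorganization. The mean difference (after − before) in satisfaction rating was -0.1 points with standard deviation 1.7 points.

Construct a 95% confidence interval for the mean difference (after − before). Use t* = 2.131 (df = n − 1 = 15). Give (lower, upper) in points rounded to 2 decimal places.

This is a matched-pairs design, so SE = s_d/√n = 1.7/√16 = 0.4250.
Margin = 2.131 × 0.4250 = 0.9057; the interval is -0.1 ± 0.9057 = (-1.01, 0.81).

(-1.01, 0.81)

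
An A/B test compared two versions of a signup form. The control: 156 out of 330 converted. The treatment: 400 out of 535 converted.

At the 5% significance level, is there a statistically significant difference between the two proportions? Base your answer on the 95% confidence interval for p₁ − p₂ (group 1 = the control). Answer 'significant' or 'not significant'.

First, p̂₁ = 156/330 = 0.4727; p̂₂ = 400/535 = 0.7477.
The two standard errors are √(0.4727×0.5273/330) = 0.02748 and √(0.7477×0.2523/535) = 0.01878.
Because the samples are independent, SE_diff = √(0.02748² + 0.01878²) = 0.03328.
Using z* = 1.960 for 95%, ME = 1.960 × 0.03328 = 0.06523.
p̂₁ − p̂₂ = -0.2750; interval -0.2750 ± 0.06523 gives (-0.34023, -0.20977).
The interval (-0.34023, -0.20977) does not contain 0, so the difference is significant.

significant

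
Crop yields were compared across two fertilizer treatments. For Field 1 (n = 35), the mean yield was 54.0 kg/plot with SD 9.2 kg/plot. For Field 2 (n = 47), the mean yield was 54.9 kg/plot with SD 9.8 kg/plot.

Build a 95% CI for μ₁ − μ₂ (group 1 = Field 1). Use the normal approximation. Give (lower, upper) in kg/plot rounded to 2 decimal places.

(-5.04, 3.24)

SE₁ = s₁/√n₁ = 9.2/√35 = 1.5551; SE₂ = 9.8/√47 = 1.4295.
Independent samples, unequal variances: SE_diff = √(SE₁² + SE₂²) = √(2.41833601 + 2.04347025) = 2.1123.
z* = 1.960, so margin of error = 1.960 × 2.1123 = 4.1401.
Difference in means = 54.0 − 54.9 = -0.9000.
-0.9000 ± 4.1401 → (-5.04, 3.24).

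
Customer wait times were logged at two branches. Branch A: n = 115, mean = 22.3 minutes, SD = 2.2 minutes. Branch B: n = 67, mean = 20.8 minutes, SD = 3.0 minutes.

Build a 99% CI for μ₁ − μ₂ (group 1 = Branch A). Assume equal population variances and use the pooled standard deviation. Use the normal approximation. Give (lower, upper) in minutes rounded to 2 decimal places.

Pooled variance s_p² = [114·2.2² + 66·3.0²] / (115+67−2) = 6.3653, so s_p = 2.5230.
SE_diff = s_p·√(1/n₁ + 1/n₂) = 2.5230·√(1/115 + 1/67) = 0.3878.
z* = 2.576; margin = 2.576 × 0.3878 = 0.9990.
Difference = 22.3 − 20.8 = 1.5000.
1.5000 ± 0.9990 → (0.50, 2.50).

(0.50, 2.50)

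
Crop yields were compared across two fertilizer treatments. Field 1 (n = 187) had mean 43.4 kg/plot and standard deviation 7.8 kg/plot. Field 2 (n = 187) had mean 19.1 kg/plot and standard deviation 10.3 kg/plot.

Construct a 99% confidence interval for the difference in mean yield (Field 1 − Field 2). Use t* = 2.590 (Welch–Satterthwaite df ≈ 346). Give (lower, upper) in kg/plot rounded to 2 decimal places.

Per-group SEs: s₁/√n₁ = 7.8/√187 = 0.5704, s₂/√n₂ = 10.3/√187 = 0.7532.
Unpooled SE of the difference: √(0.32535616 + 0.56731024) = 0.9448.
Margin of error = t* · SE = 2.590 × 0.9448 = 2.4470.
x̄₁ − x̄₂ = 43.4 − 19.1 = 24.3000.
CI: 24.3000 ± 2.4470 = (21.85, 26.75).

(21.85, 26.75)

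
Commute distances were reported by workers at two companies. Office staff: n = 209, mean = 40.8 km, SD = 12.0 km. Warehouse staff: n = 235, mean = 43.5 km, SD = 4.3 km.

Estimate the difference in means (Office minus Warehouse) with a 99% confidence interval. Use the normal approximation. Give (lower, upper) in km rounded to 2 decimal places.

Standard errors of each mean: 12.0/√209 = 0.8301 and 4.3/√235 = 0.2805.
SE(x̄₁ − x̄₂) = √(0.8301² + 0.2805²) = 0.8762 for independent samples with unequal variances.
With z* = 2.576, the margin is 2.576 × 0.8762 = 2.2571.
x̄₁ − x̄₂ = 40.8 − 43.5 = -2.7000; the interval is -2.7000 ± 2.2571 = (-4.96, -0.44).

(-4.96, -0.44)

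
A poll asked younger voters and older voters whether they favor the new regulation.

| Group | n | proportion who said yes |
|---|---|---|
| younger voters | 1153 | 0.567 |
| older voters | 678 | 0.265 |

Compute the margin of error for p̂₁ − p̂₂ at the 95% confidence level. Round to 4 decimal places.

0.0438

Each SE is √(p̂(1−p̂)/n): √(0.5670·0.4330/1153) = 0.01459 and √(0.2650·0.7350/678) = 0.01695.
SE(p̂₁ − p̂₂) = √(SE₁² + SE₂²) = √(0.0002128681 + 0.0002873025) = 0.02236, since the two samples are independent.
At 95% confidence z* = 1.960; margin = 1.960 × 0.02236 = 0.04383.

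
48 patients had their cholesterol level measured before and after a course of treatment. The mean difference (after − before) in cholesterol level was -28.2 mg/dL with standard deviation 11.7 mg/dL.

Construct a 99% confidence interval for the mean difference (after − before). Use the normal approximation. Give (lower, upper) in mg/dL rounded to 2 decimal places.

Paired design: SE = s_d/√n = 11.7/√48 = 1.6887.
z* = 2.576; margin of error = 2.576 × 1.6887 = 4.3501.
-28.2 ± 4.3501 → (-32.55, -23.85).

(-32.55, -23.85)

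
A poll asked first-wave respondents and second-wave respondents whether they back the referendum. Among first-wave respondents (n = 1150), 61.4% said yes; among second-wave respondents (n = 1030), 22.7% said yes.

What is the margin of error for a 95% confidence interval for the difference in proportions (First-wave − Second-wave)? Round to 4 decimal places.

Each SE is √(p̂(1−p̂)/n): √(0.6140·0.3860/1150) = 0.01436 and √(0.2270·0.7730/1030) = 0.01305.
SE(p̂₁ − p̂₂) = √(SE₁² + SE₂²) = √(0.0002062096 + 0.0001703025) = 0.01940, since the two samples are independent.
At 95% confidence z* = 1.960; margin = 1.960 × 0.01940 = 0.03802.

0.0380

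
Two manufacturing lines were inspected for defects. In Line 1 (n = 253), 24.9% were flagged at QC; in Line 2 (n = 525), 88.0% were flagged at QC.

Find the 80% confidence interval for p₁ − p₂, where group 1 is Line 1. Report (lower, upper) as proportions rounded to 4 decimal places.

Each SE is √(p̂(1−p̂)/n): √(0.2490·0.7510/253) = 0.02719 and √(0.8800·0.1200/525) = 0.01418.
SE(p̂₁ − p̂₂) = √(SE₁² + SE₂²) = √(0.0007392961 + 0.0002010724) = 0.03067, since the two samples are independent.
At 80% confidence z* = 1.282; margin = 1.282 × 0.03067 = 0.03932.
The difference is 0.2490 − 0.8800 = -0.6310, so the interval is -0.6310 ± 0.03932 = (-0.6703, -0.5917).

(-0.6703, -0.5917)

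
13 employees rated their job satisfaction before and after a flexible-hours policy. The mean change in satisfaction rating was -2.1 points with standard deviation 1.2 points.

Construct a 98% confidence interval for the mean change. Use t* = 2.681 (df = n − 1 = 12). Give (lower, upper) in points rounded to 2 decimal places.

(-2.99, -1.21)

Paired design: SE = s_d/√n = 1.2/√13 = 0.3328.
t* = 2.681; margin of error = 2.681 × 0.3328 = 0.8922.
-2.1 ± 0.8922 → (-2.99, -1.21).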